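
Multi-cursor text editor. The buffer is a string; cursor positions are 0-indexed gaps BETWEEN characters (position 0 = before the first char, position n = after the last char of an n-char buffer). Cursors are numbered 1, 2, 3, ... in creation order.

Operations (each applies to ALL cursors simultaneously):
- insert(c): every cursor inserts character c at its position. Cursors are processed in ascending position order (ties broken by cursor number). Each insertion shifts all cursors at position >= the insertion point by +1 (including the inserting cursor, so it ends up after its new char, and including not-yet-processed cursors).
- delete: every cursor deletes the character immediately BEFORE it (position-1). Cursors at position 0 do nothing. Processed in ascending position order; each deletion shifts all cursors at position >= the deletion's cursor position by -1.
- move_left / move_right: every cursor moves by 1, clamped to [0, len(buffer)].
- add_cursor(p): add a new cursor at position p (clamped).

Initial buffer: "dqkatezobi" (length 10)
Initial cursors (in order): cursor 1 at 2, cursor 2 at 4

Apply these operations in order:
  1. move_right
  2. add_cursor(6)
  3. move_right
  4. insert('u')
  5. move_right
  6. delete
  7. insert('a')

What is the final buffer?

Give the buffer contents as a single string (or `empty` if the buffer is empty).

After op 1 (move_right): buffer="dqkatezobi" (len 10), cursors c1@3 c2@5, authorship ..........
After op 2 (add_cursor(6)): buffer="dqkatezobi" (len 10), cursors c1@3 c2@5 c3@6, authorship ..........
After op 3 (move_right): buffer="dqkatezobi" (len 10), cursors c1@4 c2@6 c3@7, authorship ..........
After op 4 (insert('u')): buffer="dqkauteuzuobi" (len 13), cursors c1@5 c2@8 c3@10, authorship ....1..2.3...
After op 5 (move_right): buffer="dqkauteuzuobi" (len 13), cursors c1@6 c2@9 c3@11, authorship ....1..2.3...
After op 6 (delete): buffer="dqkaueuubi" (len 10), cursors c1@5 c2@7 c3@8, authorship ....1.23..
After op 7 (insert('a')): buffer="dqkauaeuauabi" (len 13), cursors c1@6 c2@9 c3@11, authorship ....11.2233..

Answer: dqkauaeuauabi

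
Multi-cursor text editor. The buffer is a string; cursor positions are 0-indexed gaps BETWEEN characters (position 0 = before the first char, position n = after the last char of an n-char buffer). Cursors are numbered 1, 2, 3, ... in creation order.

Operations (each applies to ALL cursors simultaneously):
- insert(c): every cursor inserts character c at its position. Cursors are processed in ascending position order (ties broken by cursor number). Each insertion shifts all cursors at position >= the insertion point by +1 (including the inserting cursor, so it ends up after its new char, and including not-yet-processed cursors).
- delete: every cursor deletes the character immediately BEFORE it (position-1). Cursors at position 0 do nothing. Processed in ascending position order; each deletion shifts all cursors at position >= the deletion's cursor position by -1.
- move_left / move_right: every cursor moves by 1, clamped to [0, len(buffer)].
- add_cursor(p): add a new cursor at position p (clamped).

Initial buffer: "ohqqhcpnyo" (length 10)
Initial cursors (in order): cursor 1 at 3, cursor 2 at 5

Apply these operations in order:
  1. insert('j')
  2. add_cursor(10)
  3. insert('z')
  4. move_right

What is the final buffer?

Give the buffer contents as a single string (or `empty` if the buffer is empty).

After op 1 (insert('j')): buffer="ohqjqhjcpnyo" (len 12), cursors c1@4 c2@7, authorship ...1..2.....
After op 2 (add_cursor(10)): buffer="ohqjqhjcpnyo" (len 12), cursors c1@4 c2@7 c3@10, authorship ...1..2.....
After op 3 (insert('z')): buffer="ohqjzqhjzcpnzyo" (len 15), cursors c1@5 c2@9 c3@13, authorship ...11..22...3..
After op 4 (move_right): buffer="ohqjzqhjzcpnzyo" (len 15), cursors c1@6 c2@10 c3@14, authorship ...11..22...3..

Answer: ohqjzqhjzcpnzyo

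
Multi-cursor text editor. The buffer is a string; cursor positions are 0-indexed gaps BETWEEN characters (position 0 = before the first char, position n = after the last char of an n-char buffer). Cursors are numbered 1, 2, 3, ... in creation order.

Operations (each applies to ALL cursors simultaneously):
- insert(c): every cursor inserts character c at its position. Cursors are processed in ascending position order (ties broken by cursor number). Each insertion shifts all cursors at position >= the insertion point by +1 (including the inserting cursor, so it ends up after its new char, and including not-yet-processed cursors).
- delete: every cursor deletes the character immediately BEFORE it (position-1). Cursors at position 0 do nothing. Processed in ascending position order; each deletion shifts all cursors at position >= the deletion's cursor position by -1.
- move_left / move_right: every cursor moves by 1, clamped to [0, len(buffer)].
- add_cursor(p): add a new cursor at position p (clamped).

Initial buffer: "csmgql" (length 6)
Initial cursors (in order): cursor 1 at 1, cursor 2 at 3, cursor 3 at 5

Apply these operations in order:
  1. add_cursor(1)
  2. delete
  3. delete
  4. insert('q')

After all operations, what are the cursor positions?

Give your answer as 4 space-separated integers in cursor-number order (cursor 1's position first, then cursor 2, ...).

Answer: 4 4 4 4

Derivation:
After op 1 (add_cursor(1)): buffer="csmgql" (len 6), cursors c1@1 c4@1 c2@3 c3@5, authorship ......
After op 2 (delete): buffer="sgl" (len 3), cursors c1@0 c4@0 c2@1 c3@2, authorship ...
After op 3 (delete): buffer="l" (len 1), cursors c1@0 c2@0 c3@0 c4@0, authorship .
After op 4 (insert('q')): buffer="qqqql" (len 5), cursors c1@4 c2@4 c3@4 c4@4, authorship 1234.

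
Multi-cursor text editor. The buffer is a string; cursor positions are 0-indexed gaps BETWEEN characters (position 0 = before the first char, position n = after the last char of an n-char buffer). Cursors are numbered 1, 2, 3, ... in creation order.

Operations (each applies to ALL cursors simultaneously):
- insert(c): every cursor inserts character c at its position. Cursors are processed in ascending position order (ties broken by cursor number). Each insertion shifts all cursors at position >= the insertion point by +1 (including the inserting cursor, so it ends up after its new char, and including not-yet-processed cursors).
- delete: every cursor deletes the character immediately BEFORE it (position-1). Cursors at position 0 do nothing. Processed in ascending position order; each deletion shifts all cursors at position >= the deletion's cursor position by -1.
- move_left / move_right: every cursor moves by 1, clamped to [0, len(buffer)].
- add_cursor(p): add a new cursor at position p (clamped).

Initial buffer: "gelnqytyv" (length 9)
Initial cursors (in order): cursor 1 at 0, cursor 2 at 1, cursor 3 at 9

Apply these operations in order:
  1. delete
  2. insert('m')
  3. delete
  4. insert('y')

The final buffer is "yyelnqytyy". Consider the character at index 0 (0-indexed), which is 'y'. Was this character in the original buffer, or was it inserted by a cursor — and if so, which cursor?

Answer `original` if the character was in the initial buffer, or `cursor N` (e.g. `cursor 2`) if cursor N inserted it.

After op 1 (delete): buffer="elnqyty" (len 7), cursors c1@0 c2@0 c3@7, authorship .......
After op 2 (insert('m')): buffer="mmelnqytym" (len 10), cursors c1@2 c2@2 c3@10, authorship 12.......3
After op 3 (delete): buffer="elnqyty" (len 7), cursors c1@0 c2@0 c3@7, authorship .......
After op 4 (insert('y')): buffer="yyelnqytyy" (len 10), cursors c1@2 c2@2 c3@10, authorship 12.......3
Authorship (.=original, N=cursor N): 1 2 . . . . . . . 3
Index 0: author = 1

Answer: cursor 1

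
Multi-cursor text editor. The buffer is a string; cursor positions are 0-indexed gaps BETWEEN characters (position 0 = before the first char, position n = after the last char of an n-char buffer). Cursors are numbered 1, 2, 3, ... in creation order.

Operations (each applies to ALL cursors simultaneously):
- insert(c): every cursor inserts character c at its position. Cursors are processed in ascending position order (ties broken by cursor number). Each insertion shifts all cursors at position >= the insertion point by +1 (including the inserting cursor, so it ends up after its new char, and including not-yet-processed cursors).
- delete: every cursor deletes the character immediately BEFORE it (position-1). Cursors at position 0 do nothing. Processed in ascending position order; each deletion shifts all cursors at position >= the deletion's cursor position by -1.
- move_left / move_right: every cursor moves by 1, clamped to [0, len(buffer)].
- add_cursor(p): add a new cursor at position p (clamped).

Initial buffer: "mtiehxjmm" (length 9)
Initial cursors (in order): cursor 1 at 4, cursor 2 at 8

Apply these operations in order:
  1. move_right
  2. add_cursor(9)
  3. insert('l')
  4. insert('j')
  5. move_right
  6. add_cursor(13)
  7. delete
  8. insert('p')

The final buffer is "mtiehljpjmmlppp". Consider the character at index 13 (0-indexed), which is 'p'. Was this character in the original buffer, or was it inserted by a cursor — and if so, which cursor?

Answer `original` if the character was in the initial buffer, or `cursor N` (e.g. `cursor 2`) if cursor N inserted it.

Answer: cursor 3

Derivation:
After op 1 (move_right): buffer="mtiehxjmm" (len 9), cursors c1@5 c2@9, authorship .........
After op 2 (add_cursor(9)): buffer="mtiehxjmm" (len 9), cursors c1@5 c2@9 c3@9, authorship .........
After op 3 (insert('l')): buffer="mtiehlxjmmll" (len 12), cursors c1@6 c2@12 c3@12, authorship .....1....23
After op 4 (insert('j')): buffer="mtiehljxjmmlljj" (len 15), cursors c1@7 c2@15 c3@15, authorship .....11....2323
After op 5 (move_right): buffer="mtiehljxjmmlljj" (len 15), cursors c1@8 c2@15 c3@15, authorship .....11....2323
After op 6 (add_cursor(13)): buffer="mtiehljxjmmlljj" (len 15), cursors c1@8 c4@13 c2@15 c3@15, authorship .....11....2323
After op 7 (delete): buffer="mtiehljjmml" (len 11), cursors c1@7 c2@11 c3@11 c4@11, authorship .....11...2
After op 8 (insert('p')): buffer="mtiehljpjmmlppp" (len 15), cursors c1@8 c2@15 c3@15 c4@15, authorship .....111...2234
Authorship (.=original, N=cursor N): . . . . . 1 1 1 . . . 2 2 3 4
Index 13: author = 3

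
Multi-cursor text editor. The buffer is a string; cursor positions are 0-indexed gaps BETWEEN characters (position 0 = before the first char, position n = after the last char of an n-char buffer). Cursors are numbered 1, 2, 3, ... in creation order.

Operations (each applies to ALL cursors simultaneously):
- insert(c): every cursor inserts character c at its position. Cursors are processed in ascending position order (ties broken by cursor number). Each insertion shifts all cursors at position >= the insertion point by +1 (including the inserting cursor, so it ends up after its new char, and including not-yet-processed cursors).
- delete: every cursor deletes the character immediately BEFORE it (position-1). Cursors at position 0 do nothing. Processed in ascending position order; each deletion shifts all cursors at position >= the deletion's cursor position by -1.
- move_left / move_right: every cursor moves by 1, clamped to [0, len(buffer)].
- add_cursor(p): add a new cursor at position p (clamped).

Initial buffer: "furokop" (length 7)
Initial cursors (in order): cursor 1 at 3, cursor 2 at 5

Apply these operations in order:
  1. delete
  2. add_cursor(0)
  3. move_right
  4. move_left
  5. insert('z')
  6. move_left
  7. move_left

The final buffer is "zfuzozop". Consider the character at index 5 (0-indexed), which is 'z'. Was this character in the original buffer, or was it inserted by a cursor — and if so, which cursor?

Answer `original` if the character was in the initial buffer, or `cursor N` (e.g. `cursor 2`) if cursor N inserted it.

Answer: cursor 2

Derivation:
After op 1 (delete): buffer="fuoop" (len 5), cursors c1@2 c2@3, authorship .....
After op 2 (add_cursor(0)): buffer="fuoop" (len 5), cursors c3@0 c1@2 c2@3, authorship .....
After op 3 (move_right): buffer="fuoop" (len 5), cursors c3@1 c1@3 c2@4, authorship .....
After op 4 (move_left): buffer="fuoop" (len 5), cursors c3@0 c1@2 c2@3, authorship .....
After op 5 (insert('z')): buffer="zfuzozop" (len 8), cursors c3@1 c1@4 c2@6, authorship 3..1.2..
After op 6 (move_left): buffer="zfuzozop" (len 8), cursors c3@0 c1@3 c2@5, authorship 3..1.2..
After op 7 (move_left): buffer="zfuzozop" (len 8), cursors c3@0 c1@2 c2@4, authorship 3..1.2..
Authorship (.=original, N=cursor N): 3 . . 1 . 2 . .
Index 5: author = 2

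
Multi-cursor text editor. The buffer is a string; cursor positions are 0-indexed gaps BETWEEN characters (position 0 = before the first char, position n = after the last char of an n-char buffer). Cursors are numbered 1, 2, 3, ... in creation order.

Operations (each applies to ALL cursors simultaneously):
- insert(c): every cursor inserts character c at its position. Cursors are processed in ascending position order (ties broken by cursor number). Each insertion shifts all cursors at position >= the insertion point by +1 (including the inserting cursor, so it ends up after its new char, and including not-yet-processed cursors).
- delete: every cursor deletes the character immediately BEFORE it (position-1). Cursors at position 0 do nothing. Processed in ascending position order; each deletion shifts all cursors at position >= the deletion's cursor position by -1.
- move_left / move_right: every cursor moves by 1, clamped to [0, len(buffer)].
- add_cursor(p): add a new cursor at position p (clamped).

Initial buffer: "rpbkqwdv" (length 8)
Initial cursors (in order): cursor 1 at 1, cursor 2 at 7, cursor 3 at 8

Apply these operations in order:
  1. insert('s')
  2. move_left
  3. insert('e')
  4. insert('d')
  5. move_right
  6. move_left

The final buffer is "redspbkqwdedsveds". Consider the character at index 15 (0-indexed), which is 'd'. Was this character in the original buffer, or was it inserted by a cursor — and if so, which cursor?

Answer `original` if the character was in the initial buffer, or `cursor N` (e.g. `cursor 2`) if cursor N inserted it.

Answer: cursor 3

Derivation:
After op 1 (insert('s')): buffer="rspbkqwdsvs" (len 11), cursors c1@2 c2@9 c3@11, authorship .1......2.3
After op 2 (move_left): buffer="rspbkqwdsvs" (len 11), cursors c1@1 c2@8 c3@10, authorship .1......2.3
After op 3 (insert('e')): buffer="respbkqwdesves" (len 14), cursors c1@2 c2@10 c3@13, authorship .11......22.33
After op 4 (insert('d')): buffer="redspbkqwdedsveds" (len 17), cursors c1@3 c2@12 c3@16, authorship .111......222.333
After op 5 (move_right): buffer="redspbkqwdedsveds" (len 17), cursors c1@4 c2@13 c3@17, authorship .111......222.333
After op 6 (move_left): buffer="redspbkqwdedsveds" (len 17), cursors c1@3 c2@12 c3@16, authorship .111......222.333
Authorship (.=original, N=cursor N): . 1 1 1 . . . . . . 2 2 2 . 3 3 3
Index 15: author = 3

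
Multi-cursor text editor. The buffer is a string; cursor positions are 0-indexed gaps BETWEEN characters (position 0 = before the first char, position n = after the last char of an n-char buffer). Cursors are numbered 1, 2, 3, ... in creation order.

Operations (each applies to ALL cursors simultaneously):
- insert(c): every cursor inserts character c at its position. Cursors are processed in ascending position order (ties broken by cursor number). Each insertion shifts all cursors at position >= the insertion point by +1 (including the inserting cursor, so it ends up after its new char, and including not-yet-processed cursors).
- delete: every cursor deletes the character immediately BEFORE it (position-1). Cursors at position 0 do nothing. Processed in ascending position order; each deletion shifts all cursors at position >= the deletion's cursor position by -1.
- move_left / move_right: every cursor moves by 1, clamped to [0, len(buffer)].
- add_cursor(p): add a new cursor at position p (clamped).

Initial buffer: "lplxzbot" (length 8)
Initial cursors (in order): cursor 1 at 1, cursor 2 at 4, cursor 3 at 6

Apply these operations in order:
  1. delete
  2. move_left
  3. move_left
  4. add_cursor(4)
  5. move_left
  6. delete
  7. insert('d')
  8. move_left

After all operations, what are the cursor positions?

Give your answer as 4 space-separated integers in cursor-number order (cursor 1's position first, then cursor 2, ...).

After op 1 (delete): buffer="plzot" (len 5), cursors c1@0 c2@2 c3@3, authorship .....
After op 2 (move_left): buffer="plzot" (len 5), cursors c1@0 c2@1 c3@2, authorship .....
After op 3 (move_left): buffer="plzot" (len 5), cursors c1@0 c2@0 c3@1, authorship .....
After op 4 (add_cursor(4)): buffer="plzot" (len 5), cursors c1@0 c2@0 c3@1 c4@4, authorship .....
After op 5 (move_left): buffer="plzot" (len 5), cursors c1@0 c2@0 c3@0 c4@3, authorship .....
After op 6 (delete): buffer="plot" (len 4), cursors c1@0 c2@0 c3@0 c4@2, authorship ....
After op 7 (insert('d')): buffer="dddpldot" (len 8), cursors c1@3 c2@3 c3@3 c4@6, authorship 123..4..
After op 8 (move_left): buffer="dddpldot" (len 8), cursors c1@2 c2@2 c3@2 c4@5, authorship 123..4..

Answer: 2 2 2 5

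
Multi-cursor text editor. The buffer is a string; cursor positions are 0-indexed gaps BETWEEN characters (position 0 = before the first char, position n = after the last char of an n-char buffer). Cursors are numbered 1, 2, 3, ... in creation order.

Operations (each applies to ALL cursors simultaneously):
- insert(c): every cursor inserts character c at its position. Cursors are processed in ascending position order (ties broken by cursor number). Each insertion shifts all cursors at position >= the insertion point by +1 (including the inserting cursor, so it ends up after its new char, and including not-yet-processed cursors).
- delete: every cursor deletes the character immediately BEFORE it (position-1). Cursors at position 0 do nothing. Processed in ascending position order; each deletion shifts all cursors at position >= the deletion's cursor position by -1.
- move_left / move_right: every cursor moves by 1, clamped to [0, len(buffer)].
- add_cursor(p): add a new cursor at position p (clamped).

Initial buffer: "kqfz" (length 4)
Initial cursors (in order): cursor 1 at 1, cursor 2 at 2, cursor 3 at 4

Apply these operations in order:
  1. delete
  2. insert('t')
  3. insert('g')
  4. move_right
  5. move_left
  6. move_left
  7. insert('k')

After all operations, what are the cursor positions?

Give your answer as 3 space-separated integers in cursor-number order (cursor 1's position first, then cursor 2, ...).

Answer: 5 5 8

Derivation:
After op 1 (delete): buffer="f" (len 1), cursors c1@0 c2@0 c3@1, authorship .
After op 2 (insert('t')): buffer="ttft" (len 4), cursors c1@2 c2@2 c3@4, authorship 12.3
After op 3 (insert('g')): buffer="ttggftg" (len 7), cursors c1@4 c2@4 c3@7, authorship 1212.33
After op 4 (move_right): buffer="ttggftg" (len 7), cursors c1@5 c2@5 c3@7, authorship 1212.33
After op 5 (move_left): buffer="ttggftg" (len 7), cursors c1@4 c2@4 c3@6, authorship 1212.33
After op 6 (move_left): buffer="ttggftg" (len 7), cursors c1@3 c2@3 c3@5, authorship 1212.33
After op 7 (insert('k')): buffer="ttgkkgfktg" (len 10), cursors c1@5 c2@5 c3@8, authorship 121122.333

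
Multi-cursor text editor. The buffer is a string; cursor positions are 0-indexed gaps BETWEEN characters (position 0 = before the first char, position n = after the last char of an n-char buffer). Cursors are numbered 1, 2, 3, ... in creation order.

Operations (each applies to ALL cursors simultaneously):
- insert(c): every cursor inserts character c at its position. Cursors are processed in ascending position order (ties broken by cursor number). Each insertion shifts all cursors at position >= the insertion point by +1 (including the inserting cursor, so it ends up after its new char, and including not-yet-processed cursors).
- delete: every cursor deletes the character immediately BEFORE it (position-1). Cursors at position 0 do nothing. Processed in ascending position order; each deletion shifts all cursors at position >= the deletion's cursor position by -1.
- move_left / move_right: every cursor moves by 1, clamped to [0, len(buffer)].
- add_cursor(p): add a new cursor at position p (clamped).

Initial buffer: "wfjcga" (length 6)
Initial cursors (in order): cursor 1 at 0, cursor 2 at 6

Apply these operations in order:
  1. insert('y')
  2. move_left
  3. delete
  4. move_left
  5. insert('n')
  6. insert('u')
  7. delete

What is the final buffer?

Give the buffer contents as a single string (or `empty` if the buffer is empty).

Answer: nywfjcngy

Derivation:
After op 1 (insert('y')): buffer="ywfjcgay" (len 8), cursors c1@1 c2@8, authorship 1......2
After op 2 (move_left): buffer="ywfjcgay" (len 8), cursors c1@0 c2@7, authorship 1......2
After op 3 (delete): buffer="ywfjcgy" (len 7), cursors c1@0 c2@6, authorship 1.....2
After op 4 (move_left): buffer="ywfjcgy" (len 7), cursors c1@0 c2@5, authorship 1.....2
After op 5 (insert('n')): buffer="nywfjcngy" (len 9), cursors c1@1 c2@7, authorship 11....2.2
After op 6 (insert('u')): buffer="nuywfjcnugy" (len 11), cursors c1@2 c2@9, authorship 111....22.2
After op 7 (delete): buffer="nywfjcngy" (len 9), cursors c1@1 c2@7, authorship 11....2.2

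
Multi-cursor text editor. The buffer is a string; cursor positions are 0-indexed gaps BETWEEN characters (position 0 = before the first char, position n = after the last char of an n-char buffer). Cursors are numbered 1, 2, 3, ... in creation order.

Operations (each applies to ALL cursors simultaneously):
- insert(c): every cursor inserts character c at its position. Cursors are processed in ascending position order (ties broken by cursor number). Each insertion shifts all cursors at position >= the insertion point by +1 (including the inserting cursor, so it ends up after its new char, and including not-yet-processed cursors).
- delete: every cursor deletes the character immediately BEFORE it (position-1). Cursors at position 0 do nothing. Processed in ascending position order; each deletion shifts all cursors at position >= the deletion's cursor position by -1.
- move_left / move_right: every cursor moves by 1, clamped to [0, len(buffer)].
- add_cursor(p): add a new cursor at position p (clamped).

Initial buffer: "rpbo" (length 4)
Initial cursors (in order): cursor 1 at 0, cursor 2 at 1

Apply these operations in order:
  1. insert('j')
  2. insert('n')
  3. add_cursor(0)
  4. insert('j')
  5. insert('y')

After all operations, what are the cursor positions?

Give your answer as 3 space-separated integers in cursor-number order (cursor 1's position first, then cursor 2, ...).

After op 1 (insert('j')): buffer="jrjpbo" (len 6), cursors c1@1 c2@3, authorship 1.2...
After op 2 (insert('n')): buffer="jnrjnpbo" (len 8), cursors c1@2 c2@5, authorship 11.22...
After op 3 (add_cursor(0)): buffer="jnrjnpbo" (len 8), cursors c3@0 c1@2 c2@5, authorship 11.22...
After op 4 (insert('j')): buffer="jjnjrjnjpbo" (len 11), cursors c3@1 c1@4 c2@8, authorship 3111.222...
After op 5 (insert('y')): buffer="jyjnjyrjnjypbo" (len 14), cursors c3@2 c1@6 c2@11, authorship 331111.2222...

Answer: 6 11 2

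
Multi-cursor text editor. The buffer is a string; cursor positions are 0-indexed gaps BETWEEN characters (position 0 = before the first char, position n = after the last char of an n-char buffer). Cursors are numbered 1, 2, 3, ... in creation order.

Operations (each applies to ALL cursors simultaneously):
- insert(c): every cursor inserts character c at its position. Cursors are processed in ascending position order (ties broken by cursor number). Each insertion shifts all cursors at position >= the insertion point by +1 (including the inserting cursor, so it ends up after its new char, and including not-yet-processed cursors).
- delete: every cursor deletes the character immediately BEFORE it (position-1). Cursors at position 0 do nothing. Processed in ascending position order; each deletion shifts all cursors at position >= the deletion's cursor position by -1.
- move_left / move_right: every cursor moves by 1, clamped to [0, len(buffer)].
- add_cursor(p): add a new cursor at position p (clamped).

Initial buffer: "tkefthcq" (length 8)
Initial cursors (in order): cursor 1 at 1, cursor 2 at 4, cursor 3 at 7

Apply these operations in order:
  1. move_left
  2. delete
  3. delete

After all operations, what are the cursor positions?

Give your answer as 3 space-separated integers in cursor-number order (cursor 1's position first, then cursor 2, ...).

Answer: 0 1 2

Derivation:
After op 1 (move_left): buffer="tkefthcq" (len 8), cursors c1@0 c2@3 c3@6, authorship ........
After op 2 (delete): buffer="tkftcq" (len 6), cursors c1@0 c2@2 c3@4, authorship ......
After op 3 (delete): buffer="tfcq" (len 4), cursors c1@0 c2@1 c3@2, authorship ....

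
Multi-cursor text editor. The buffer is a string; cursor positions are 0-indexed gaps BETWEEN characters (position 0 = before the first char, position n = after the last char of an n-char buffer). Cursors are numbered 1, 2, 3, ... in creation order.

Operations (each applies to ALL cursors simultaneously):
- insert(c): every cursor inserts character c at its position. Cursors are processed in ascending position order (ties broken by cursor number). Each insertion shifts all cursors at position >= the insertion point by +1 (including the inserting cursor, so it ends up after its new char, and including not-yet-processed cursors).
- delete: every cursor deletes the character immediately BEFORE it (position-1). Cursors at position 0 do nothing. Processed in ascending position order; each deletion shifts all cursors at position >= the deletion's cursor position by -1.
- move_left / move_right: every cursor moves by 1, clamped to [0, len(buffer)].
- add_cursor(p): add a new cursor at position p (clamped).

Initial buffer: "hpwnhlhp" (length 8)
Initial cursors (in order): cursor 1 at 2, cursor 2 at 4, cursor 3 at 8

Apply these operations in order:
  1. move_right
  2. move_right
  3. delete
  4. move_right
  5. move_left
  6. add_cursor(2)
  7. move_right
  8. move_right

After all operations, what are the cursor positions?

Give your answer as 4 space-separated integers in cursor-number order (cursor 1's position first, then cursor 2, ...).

Answer: 5 5 5 4

Derivation:
After op 1 (move_right): buffer="hpwnhlhp" (len 8), cursors c1@3 c2@5 c3@8, authorship ........
After op 2 (move_right): buffer="hpwnhlhp" (len 8), cursors c1@4 c2@6 c3@8, authorship ........
After op 3 (delete): buffer="hpwhh" (len 5), cursors c1@3 c2@4 c3@5, authorship .....
After op 4 (move_right): buffer="hpwhh" (len 5), cursors c1@4 c2@5 c3@5, authorship .....
After op 5 (move_left): buffer="hpwhh" (len 5), cursors c1@3 c2@4 c3@4, authorship .....
After op 6 (add_cursor(2)): buffer="hpwhh" (len 5), cursors c4@2 c1@3 c2@4 c3@4, authorship .....
After op 7 (move_right): buffer="hpwhh" (len 5), cursors c4@3 c1@4 c2@5 c3@5, authorship .....
After op 8 (move_right): buffer="hpwhh" (len 5), cursors c4@4 c1@5 c2@5 c3@5, authorship .....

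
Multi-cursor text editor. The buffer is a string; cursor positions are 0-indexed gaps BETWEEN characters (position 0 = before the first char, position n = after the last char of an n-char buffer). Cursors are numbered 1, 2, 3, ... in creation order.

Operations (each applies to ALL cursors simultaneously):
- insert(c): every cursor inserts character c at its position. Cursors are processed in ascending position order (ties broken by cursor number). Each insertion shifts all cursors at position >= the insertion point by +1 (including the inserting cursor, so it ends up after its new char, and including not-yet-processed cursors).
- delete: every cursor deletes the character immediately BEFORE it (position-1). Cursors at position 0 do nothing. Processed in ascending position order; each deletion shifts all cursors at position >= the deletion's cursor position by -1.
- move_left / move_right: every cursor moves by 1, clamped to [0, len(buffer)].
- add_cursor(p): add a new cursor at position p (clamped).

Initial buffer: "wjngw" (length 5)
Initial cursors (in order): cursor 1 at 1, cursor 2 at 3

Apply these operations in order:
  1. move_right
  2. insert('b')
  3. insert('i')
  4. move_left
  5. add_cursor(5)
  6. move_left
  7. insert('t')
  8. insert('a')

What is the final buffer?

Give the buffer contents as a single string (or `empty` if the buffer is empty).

After op 1 (move_right): buffer="wjngw" (len 5), cursors c1@2 c2@4, authorship .....
After op 2 (insert('b')): buffer="wjbngbw" (len 7), cursors c1@3 c2@6, authorship ..1..2.
After op 3 (insert('i')): buffer="wjbingbiw" (len 9), cursors c1@4 c2@8, authorship ..11..22.
After op 4 (move_left): buffer="wjbingbiw" (len 9), cursors c1@3 c2@7, authorship ..11..22.
After op 5 (add_cursor(5)): buffer="wjbingbiw" (len 9), cursors c1@3 c3@5 c2@7, authorship ..11..22.
After op 6 (move_left): buffer="wjbingbiw" (len 9), cursors c1@2 c3@4 c2@6, authorship ..11..22.
After op 7 (insert('t')): buffer="wjtbitngtbiw" (len 12), cursors c1@3 c3@6 c2@9, authorship ..1113..222.
After op 8 (insert('a')): buffer="wjtabitangtabiw" (len 15), cursors c1@4 c3@8 c2@12, authorship ..111133..2222.

Answer: wjtabitangtabiw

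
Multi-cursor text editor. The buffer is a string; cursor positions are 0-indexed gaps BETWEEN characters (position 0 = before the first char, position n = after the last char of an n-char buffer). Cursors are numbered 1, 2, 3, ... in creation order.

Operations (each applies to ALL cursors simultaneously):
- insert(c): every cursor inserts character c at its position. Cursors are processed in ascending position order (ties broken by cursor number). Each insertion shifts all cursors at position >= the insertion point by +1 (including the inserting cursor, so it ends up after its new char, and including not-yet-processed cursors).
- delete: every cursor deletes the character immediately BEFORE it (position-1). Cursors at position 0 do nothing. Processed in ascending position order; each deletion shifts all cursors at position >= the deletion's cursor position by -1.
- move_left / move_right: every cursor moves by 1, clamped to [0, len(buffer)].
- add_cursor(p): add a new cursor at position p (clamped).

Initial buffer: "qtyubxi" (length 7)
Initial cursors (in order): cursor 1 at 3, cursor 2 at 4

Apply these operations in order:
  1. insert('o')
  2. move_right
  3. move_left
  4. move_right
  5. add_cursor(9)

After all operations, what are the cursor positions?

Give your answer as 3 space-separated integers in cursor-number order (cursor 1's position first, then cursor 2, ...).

After op 1 (insert('o')): buffer="qtyouobxi" (len 9), cursors c1@4 c2@6, authorship ...1.2...
After op 2 (move_right): buffer="qtyouobxi" (len 9), cursors c1@5 c2@7, authorship ...1.2...
After op 3 (move_left): buffer="qtyouobxi" (len 9), cursors c1@4 c2@6, authorship ...1.2...
After op 4 (move_right): buffer="qtyouobxi" (len 9), cursors c1@5 c2@7, authorship ...1.2...
After op 5 (add_cursor(9)): buffer="qtyouobxi" (len 9), cursors c1@5 c2@7 c3@9, authorship ...1.2...

Answer: 5 7 9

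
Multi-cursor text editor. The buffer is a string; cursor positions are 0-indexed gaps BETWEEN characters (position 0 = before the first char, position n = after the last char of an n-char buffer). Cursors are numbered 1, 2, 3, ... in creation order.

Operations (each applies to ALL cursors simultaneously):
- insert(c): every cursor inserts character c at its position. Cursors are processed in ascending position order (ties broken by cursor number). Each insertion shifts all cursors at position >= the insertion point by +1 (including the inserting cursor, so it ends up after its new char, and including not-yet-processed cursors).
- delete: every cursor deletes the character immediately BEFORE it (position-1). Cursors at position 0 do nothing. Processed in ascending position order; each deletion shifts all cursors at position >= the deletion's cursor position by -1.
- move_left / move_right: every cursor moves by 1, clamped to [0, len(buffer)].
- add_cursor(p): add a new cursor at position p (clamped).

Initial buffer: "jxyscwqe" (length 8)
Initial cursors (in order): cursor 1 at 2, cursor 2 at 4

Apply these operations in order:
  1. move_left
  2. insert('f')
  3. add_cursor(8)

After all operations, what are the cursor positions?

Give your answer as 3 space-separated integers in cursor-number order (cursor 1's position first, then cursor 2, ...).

Answer: 2 5 8

Derivation:
After op 1 (move_left): buffer="jxyscwqe" (len 8), cursors c1@1 c2@3, authorship ........
After op 2 (insert('f')): buffer="jfxyfscwqe" (len 10), cursors c1@2 c2@5, authorship .1..2.....
After op 3 (add_cursor(8)): buffer="jfxyfscwqe" (len 10), cursors c1@2 c2@5 c3@8, authorship .1..2.....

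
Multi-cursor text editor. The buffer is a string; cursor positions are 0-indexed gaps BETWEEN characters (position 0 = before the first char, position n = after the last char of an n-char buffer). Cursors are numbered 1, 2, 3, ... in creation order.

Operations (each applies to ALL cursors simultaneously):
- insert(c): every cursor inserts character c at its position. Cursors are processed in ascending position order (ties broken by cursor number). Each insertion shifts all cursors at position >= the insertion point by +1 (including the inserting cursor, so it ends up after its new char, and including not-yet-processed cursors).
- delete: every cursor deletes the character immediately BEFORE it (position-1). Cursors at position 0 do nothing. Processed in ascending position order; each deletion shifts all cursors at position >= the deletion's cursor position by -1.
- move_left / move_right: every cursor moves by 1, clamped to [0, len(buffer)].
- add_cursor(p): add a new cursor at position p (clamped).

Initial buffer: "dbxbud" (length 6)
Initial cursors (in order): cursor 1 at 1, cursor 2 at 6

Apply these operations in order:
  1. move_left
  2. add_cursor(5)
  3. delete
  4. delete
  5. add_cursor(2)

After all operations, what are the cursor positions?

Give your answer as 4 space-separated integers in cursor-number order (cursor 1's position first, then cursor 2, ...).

Answer: 0 1 1 2

Derivation:
After op 1 (move_left): buffer="dbxbud" (len 6), cursors c1@0 c2@5, authorship ......
After op 2 (add_cursor(5)): buffer="dbxbud" (len 6), cursors c1@0 c2@5 c3@5, authorship ......
After op 3 (delete): buffer="dbxd" (len 4), cursors c1@0 c2@3 c3@3, authorship ....
After op 4 (delete): buffer="dd" (len 2), cursors c1@0 c2@1 c3@1, authorship ..
After op 5 (add_cursor(2)): buffer="dd" (len 2), cursors c1@0 c2@1 c3@1 c4@2, authorship ..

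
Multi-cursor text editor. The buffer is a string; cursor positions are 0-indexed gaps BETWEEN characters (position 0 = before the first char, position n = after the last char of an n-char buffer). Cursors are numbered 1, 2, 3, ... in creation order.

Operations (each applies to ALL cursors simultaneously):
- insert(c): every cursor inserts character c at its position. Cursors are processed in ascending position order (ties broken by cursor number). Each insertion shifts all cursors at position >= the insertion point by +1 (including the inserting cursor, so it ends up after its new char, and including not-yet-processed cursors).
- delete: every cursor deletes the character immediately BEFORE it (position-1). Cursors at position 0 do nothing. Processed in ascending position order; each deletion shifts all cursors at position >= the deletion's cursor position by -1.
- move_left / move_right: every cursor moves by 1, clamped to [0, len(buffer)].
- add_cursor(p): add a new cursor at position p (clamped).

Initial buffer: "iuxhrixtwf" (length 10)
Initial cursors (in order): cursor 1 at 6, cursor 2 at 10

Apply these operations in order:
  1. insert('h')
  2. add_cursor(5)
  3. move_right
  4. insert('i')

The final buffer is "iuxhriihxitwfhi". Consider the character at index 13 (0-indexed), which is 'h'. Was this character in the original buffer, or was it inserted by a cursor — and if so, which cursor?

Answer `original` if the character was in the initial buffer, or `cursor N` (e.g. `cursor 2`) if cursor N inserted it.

After op 1 (insert('h')): buffer="iuxhrihxtwfh" (len 12), cursors c1@7 c2@12, authorship ......1....2
After op 2 (add_cursor(5)): buffer="iuxhrihxtwfh" (len 12), cursors c3@5 c1@7 c2@12, authorship ......1....2
After op 3 (move_right): buffer="iuxhrihxtwfh" (len 12), cursors c3@6 c1@8 c2@12, authorship ......1....2
After op 4 (insert('i')): buffer="iuxhriihxitwfhi" (len 15), cursors c3@7 c1@10 c2@15, authorship ......31.1...22
Authorship (.=original, N=cursor N): . . . . . . 3 1 . 1 . . . 2 2
Index 13: author = 2

Answer: cursor 2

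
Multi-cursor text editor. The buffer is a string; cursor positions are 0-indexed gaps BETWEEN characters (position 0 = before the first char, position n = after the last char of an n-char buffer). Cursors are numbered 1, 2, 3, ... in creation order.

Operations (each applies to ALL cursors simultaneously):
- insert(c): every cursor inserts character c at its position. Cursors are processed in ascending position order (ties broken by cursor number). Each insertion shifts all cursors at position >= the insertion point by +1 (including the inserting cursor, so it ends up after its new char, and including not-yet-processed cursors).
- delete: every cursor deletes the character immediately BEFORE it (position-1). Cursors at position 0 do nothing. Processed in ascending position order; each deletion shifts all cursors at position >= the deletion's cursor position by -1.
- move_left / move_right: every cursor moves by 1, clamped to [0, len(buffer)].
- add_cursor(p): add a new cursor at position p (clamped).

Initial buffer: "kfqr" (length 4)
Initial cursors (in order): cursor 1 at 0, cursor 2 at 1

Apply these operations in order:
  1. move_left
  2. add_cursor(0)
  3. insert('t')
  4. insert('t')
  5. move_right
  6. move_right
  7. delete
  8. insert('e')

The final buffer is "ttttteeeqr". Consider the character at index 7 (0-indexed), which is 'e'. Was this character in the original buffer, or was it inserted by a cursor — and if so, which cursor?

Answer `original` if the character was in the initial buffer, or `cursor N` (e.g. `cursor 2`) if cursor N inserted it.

Answer: cursor 3

Derivation:
After op 1 (move_left): buffer="kfqr" (len 4), cursors c1@0 c2@0, authorship ....
After op 2 (add_cursor(0)): buffer="kfqr" (len 4), cursors c1@0 c2@0 c3@0, authorship ....
After op 3 (insert('t')): buffer="tttkfqr" (len 7), cursors c1@3 c2@3 c3@3, authorship 123....
After op 4 (insert('t')): buffer="ttttttkfqr" (len 10), cursors c1@6 c2@6 c3@6, authorship 123123....
After op 5 (move_right): buffer="ttttttkfqr" (len 10), cursors c1@7 c2@7 c3@7, authorship 123123....
After op 6 (move_right): buffer="ttttttkfqr" (len 10), cursors c1@8 c2@8 c3@8, authorship 123123....
After op 7 (delete): buffer="tttttqr" (len 7), cursors c1@5 c2@5 c3@5, authorship 12312..
After op 8 (insert('e')): buffer="ttttteeeqr" (len 10), cursors c1@8 c2@8 c3@8, authorship 12312123..
Authorship (.=original, N=cursor N): 1 2 3 1 2 1 2 3 . .
Index 7: author = 3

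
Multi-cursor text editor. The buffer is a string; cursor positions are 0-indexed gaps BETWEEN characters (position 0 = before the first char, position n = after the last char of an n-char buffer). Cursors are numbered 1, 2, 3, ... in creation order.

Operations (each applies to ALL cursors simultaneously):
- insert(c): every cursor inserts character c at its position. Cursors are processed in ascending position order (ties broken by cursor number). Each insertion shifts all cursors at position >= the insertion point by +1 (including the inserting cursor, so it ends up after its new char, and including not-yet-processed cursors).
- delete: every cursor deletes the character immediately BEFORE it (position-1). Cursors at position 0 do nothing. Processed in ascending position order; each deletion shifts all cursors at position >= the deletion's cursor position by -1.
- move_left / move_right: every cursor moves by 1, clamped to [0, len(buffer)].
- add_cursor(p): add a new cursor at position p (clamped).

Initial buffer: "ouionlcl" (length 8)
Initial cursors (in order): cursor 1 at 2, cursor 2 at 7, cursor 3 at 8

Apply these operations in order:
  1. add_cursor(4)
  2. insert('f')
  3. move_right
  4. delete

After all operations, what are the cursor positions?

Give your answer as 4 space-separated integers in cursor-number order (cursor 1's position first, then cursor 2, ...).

After op 1 (add_cursor(4)): buffer="ouionlcl" (len 8), cursors c1@2 c4@4 c2@7 c3@8, authorship ........
After op 2 (insert('f')): buffer="oufiofnlcflf" (len 12), cursors c1@3 c4@6 c2@10 c3@12, authorship ..1..4...2.3
After op 3 (move_right): buffer="oufiofnlcflf" (len 12), cursors c1@4 c4@7 c2@11 c3@12, authorship ..1..4...2.3
After op 4 (delete): buffer="oufoflcf" (len 8), cursors c1@3 c4@5 c2@8 c3@8, authorship ..1.4..2

Answer: 3 8 8 5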